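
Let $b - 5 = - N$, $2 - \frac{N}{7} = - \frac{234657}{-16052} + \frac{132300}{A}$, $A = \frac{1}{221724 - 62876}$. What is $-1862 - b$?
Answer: $- \frac{2361395831092555}{16052} \approx -1.4711 \cdot 10^{11}$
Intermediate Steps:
$A = \frac{1}{158848} \approx 6.2953 \cdot 10^{-6}$
$N = - \frac{2361395801123471}{16052}$ ($N = 14 - 7 \left(- \frac{234657}{-16052} + 132300 \frac{1}{\frac{1}{158848}}\right) = 14 - 7 \left(\left(-234657\right) \left(- \frac{1}{16052}\right) + 132300 \cdot 158848\right) = 14 - 7 \left(\frac{234657}{16052} + 21015590400\right) = 14 - \frac{2361395801348199}{16052} = - \frac{2361395801123471}{16052} \approx -1.4711 \cdot 10^{11}$)
$b = \frac{2361395801203731}{16052}$ ($b = 5 - - \frac{2361395801123471}{16052} = 5 + \frac{2361395801123471}{16052} = \frac{2361395801203731}{16052} \approx 1.4711 \cdot 10^{11}$)
$-1862 - b = -1862 - \frac{2361395801203731}{16052} = - \frac{2361395831092555}{16052}$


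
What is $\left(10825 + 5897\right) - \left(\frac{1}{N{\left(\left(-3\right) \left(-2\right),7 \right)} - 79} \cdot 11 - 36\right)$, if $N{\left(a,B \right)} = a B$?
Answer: $\frac{620057}{37} \approx 16758.0$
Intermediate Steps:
$N{\left(a,B \right)} = B a$
$\left(10825 + 5897\right) - \left(\frac{1}{N{\left(\left(-3\right) \left(-2\right),7 \right)} - 79} \cdot 11 - 36\right) = \left(10825 + 5897\right) - \left(\frac{1}{7 \left(\left(-3\right) \left(-2\right)\right) - 79} \cdot 11 - 36\right) = 16722 - \left(\frac{1}{7 \cdot 6 - 79} \cdot 11 - 36\right) = 16722 - \left(\frac{1}{42 - 79} \cdot 11 - 36\right) = 16722 - \left(\frac{1}{-37} \cdot 11 - 36\right) = 16722 - \left(\left(- \frac{1}{37}\right) 11 - 36\right) = 16722 - \left(- \frac{11}{37} - 36\right) = 16722 - - \frac{1343}{37} = 16722 + \frac{1343}{37} = \frac{620057}{37}$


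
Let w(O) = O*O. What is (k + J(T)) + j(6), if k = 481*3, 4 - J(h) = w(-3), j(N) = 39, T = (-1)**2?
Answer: 1477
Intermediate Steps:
T = 1
w(O) = O**2
J(h) = -5 (J(h) = 4 - 1*(-3)**2 = 4 - 1*9 = 4 - 9 = -5)
k = 1443
(k + J(T)) + j(6) = (1443 - 5) + 39 = 1438 + 39 = 1477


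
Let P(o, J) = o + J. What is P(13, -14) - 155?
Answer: -156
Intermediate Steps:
P(o, J) = J + o
P(13, -14) - 155 = (-14 + 13) - 155 = -1 - 155 = -156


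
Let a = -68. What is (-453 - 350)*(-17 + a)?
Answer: 68255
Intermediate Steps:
(-453 - 350)*(-17 + a) = (-453 - 350)*(-17 - 68) = -803*(-85) = 68255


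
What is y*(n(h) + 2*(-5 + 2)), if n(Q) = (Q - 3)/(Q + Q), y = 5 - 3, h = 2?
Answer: -25/2 ≈ -12.500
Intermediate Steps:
y = 2
n(Q) = (-3 + Q)/(2*Q) (n(Q) = (-3 + Q)/((2*Q)) = (-3 + Q)*(1/(2*Q)) = (-3 + Q)/(2*Q))
y*(n(h) + 2*(-5 + 2)) = 2*((½)*(-3 + 2)/2 + 2*(-5 + 2)) = 2*((½)*(½)*(-1) + 2*(-3)) = 2*(-¼ - 6) = 2*(-25/4) = -25/2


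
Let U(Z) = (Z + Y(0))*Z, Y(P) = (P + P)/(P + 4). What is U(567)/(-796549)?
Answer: -321489/796549 ≈ -0.40360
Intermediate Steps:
Y(P) = 2*P/(4 + P) (Y(P) = (2*P)/(4 + P) = 2*P/(4 + P))
U(Z) = Z**2 (U(Z) = (Z + 2*0/(4 + 0))*Z = (Z + 2*0/4)*Z = (Z + 2*0*(1/4))*Z = (Z + 0)*Z = Z*Z = Z**2)
U(567)/(-796549) = 567**2/(-796549) = 321489*(-1/796549) = -321489/796549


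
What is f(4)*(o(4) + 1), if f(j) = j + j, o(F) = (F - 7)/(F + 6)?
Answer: 28/5 ≈ 5.6000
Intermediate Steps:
o(F) = (-7 + F)/(6 + F)
f(j) = 2*j
f(4)*(o(4) + 1) = (2*4)*((-7 + 4)/(6 + 4) + 1) = 8*(-3/10 + 1) = 8*(7/10) = 28/5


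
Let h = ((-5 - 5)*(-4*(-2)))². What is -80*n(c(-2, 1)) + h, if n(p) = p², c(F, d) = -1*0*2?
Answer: 6400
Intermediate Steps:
c(F, d) = 0 (c(F, d) = 0*2 = 0)
h = 6400 (h = (-10*8)² = (-80)² = 6400)
-80*n(c(-2, 1)) + h = -80*0² + 6400 = -80*0 + 6400 = 0 + 6400 = 6400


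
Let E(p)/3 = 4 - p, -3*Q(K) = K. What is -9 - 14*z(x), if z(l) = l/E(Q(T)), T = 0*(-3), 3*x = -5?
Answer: -127/18 ≈ -7.0556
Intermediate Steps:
x = -5/3 (x = (⅓)*(-5) = -5/3 ≈ -1.6667)
T = 0
Q(K) = -K/3
E(p) = 12 - 3*p (E(p) = 3*(4 - p) = 12 - 3*p)
z(l) = l/12 (z(l) = l/(12 - (-1)*0) = l/(12 - 3*0) = l/(12 + 0) = l/12)
-9 - 14*z(x) = -9 - 7*(-5)/(6*3) = -9 - 14*(-5/36) = -9 + 35/18 = -127/18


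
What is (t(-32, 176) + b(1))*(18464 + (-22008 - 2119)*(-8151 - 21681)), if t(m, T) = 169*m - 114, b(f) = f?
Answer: -3973878481688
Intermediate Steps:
t(m, T) = -114 + 169*m
(t(-32, 176) + b(1))*(18464 + (-22008 - 2119)*(-8151 - 21681)) = ((-114 + 169*(-32)) + 1)*(18464 + (-22008 - 2119)*(-8151 - 21681)) = ((-114 - 5408) + 1)*(18464 - 24127*(-29832)) = (-5522 + 1)*(18464 + 719756664) = -5521*719775128 = -3973878481688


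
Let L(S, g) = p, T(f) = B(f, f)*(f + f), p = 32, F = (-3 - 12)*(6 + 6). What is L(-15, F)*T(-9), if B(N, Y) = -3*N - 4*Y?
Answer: -36288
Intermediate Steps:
F = -180 (F = -15*12 = -180)
B(N, Y) = -4*Y - 3*N
T(f) = -14*f**2 (T(f) = (-4*f - 3*f)*(f + f) = (-7*f)*(2*f) = -14*f**2)
L(S, g) = 32
L(-15, F)*T(-9) = 32*(-14*(-9)**2) = 32*(-14*81) = 32*(-1134) = -36288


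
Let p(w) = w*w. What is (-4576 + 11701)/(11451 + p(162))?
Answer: 475/2513 ≈ 0.18902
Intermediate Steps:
p(w) = w²
(-4576 + 11701)/(11451 + p(162)) = (-4576 + 11701)/(11451 + 162²) = 7125/(11451 + 26244) = 7125/37695 = 7125*(1/37695) = 475/2513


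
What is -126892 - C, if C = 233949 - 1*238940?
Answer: -121901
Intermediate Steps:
C = -4991 (C = 233949 - 238940 = -4991)
-126892 - C = -126892 - 1*(-4991) = -126892 + 4991 = -121901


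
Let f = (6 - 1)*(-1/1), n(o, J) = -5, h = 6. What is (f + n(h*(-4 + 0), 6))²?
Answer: 100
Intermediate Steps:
f = -5 (f = 5*(-1*1) = 5*(-1) = -5)
(f + n(h*(-4 + 0), 6))² = (-5 - 5)² = (-10)² = 100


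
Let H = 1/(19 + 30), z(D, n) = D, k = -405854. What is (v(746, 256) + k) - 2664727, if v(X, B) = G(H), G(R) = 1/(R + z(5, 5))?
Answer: -755362877/246 ≈ -3.0706e+6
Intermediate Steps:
H = 1/49 ≈ 0.020408
G(R) = 1/(5 + R) (G(R) = 1/(R + 5) = 1/(5 + R))
v(X, B) = 49/246 (v(X, B) = 1/(5 + 1/49) = 1/(246/49) = 49/246)
(v(746, 256) + k) - 2664727 = (49/246 - 405854) - 2664727 = -99840035/246 - 2664727 = -755362877/246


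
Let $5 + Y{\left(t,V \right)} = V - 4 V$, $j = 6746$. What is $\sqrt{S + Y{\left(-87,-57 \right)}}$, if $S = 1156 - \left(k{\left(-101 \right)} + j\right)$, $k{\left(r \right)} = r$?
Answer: $i \sqrt{5323} \approx 72.959 i$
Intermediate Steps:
$Y{\left(t,V \right)} = -5 - 3 V$ ($Y{\left(t,V \right)} = -5 + \left(V - 4 V\right) = -5 - 3 V$)
$S = -5489$ ($S = 1156 - \left(-101 + 6746\right) = 1156 - 6645 = -5489$)
$\sqrt{S + Y{\left(-87,-57 \right)}} = \sqrt{-5489 - -166} = \sqrt{-5489 + \left(-5 + 171\right)} = \sqrt{-5489 + 166} = \sqrt{-5323} = i \sqrt{5323}$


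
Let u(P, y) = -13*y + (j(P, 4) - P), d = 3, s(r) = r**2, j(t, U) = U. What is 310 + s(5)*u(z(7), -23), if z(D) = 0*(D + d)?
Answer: 7885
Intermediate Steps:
z(D) = 0 (z(D) = 0*(D + 3) = 0*(3 + D) = 0)
u(P, y) = 4 - P - 13*y (u(P, y) = -13*y + (4 - P) = 4 - P - 13*y)
310 + s(5)*u(z(7), -23) = 310 + 5**2*(4 - 1*0 - 13*(-23)) = 310 + 25*(4 + 0 + 299) = 310 + 25*303 = 310 + 7575 = 7885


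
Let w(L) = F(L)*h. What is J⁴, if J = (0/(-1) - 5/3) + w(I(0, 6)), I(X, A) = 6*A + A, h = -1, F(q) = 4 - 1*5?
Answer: 16/81 ≈ 0.19753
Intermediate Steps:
F(q) = -1 (F(q) = 4 - 5 = -1)
I(X, A) = 7*A
w(L) = 1 (w(L) = -1*(-1) = 1)
J = -⅔ (J = (0/(-1) - 5/3) + 1 = (0*(-1) - 5*⅓) + 1 = (0 - 5/3) + 1 = -5/3 + 1 = -⅔ ≈ -0.66667)
J⁴ = (-⅔)⁴ = 16/81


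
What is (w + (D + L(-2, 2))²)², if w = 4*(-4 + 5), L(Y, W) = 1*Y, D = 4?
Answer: 64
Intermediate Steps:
L(Y, W) = Y
w = 4 (w = 4*1 = 4)
(w + (D + L(-2, 2))²)² = (4 + (4 - 2)²)² = (4 + 2²)² = (4 + 4)² = 8² = 64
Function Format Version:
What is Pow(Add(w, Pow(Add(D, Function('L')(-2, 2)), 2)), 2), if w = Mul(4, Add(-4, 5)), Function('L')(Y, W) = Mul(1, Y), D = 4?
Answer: 64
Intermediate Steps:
Function('L')(Y, W) = Y
w = 4 (w = Mul(4, 1) = 4)
Pow(Add(w, Pow(Add(D, Function('L')(-2, 2)), 2)), 2) = Pow(Add(4, Pow(Add(4, -2), 2)), 2) = Pow(Add(4, Pow(2, 2)), 2) = Pow(Add(4, 4), 2) = Pow(8, 2) = 64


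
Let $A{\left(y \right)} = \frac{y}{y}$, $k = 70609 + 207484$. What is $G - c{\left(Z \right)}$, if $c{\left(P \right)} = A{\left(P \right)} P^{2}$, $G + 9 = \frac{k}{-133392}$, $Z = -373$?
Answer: $- \frac{18560174189}{133392} \approx -1.3914 \cdot 10^{5}$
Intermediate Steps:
$k = 278093$
$A{\left(y \right)} = 1$
$G = - \frac{1478621}{133392}$ ($G = -9 + \frac{278093}{-133392} = -9 + 278093 \left(- \frac{1}{133392}\right) = -9 - \frac{278093}{133392} = - \frac{1478621}{133392} \approx -11.085$)
$c{\left(P \right)} = P^{2}$ ($c{\left(P \right)} = 1 P^{2} = P^{2}$)
$G - c{\left(Z \right)} = - \frac{1478621}{133392} - \left(-373\right)^{2} = - \frac{1478621}{133392} - 139129 = - \frac{18560174189}{133392}$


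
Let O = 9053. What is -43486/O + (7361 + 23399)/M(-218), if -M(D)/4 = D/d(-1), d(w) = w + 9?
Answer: 273730306/986777 ≈ 277.40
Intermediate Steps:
d(w) = 9 + w
M(D) = -D/2 (M(D) = -4*D/(9 - 1) = -4*D/8 = -D/2)
-43486/O + (7361 + 23399)/M(-218) = -43486/9053 + (7361 + 23399)/((-½*(-218))) = -43486*1/9053 + 30760/109 = -43486/9053 + 30760*(1/109) = -43486/9053 + 30760/109 = 273730306/986777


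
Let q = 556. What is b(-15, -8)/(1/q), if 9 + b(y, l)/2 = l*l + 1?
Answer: 62272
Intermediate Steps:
b(y, l) = -16 + 2*l² (b(y, l) = -18 + 2*(l*l + 1) = -18 + 2*(l² + 1) = -18 + 2*(1 + l²) = -18 + (2 + 2*l²) = -16 + 2*l²)
b(-15, -8)/(1/q) = (-16 + 2*(-8)²)/(1/556) = (-16 + 2*64)/(1/556) = (-16 + 128)*556 = 112*556 = 62272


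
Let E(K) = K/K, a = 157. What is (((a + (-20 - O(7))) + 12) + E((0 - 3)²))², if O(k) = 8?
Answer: 20164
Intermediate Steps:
E(K) = 1
(((a + (-20 - O(7))) + 12) + E((0 - 3)²))² = (((157 + (-20 - 1*8)) + 12) + 1)² = (((157 + (-20 - 8)) + 12) + 1)² = (((157 - 28) + 12) + 1)² = ((129 + 12) + 1)² = (141 + 1)² = 142² = 20164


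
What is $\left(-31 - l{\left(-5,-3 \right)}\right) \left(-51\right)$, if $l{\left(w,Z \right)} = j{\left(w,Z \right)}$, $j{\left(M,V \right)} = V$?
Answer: $1428$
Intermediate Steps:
$l{\left(w,Z \right)} = Z$
$\left(-31 - l{\left(-5,-3 \right)}\right) \left(-51\right) = \left(-31 - -3\right) \left(-51\right) = \left(-31 + 3\right) \left(-51\right) = \left(-28\right) \left(-51\right) = 1428$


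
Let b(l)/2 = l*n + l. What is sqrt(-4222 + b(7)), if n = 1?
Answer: 3*I*sqrt(466) ≈ 64.761*I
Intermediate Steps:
b(l) = 4*l (b(l) = 2*(l*1 + l) = 2*(l + l) = 2*(2*l) = 4*l)
sqrt(-4222 + b(7)) = sqrt(-4222 + 4*7) = sqrt(-4222 + 28) = sqrt(-4194) = 3*I*sqrt(466)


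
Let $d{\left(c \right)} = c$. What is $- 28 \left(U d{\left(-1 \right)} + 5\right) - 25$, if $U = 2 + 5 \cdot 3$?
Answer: $311$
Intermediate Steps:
$U = 17$ ($U = 2 + 15 = 17$)
$- 28 \left(U d{\left(-1 \right)} + 5\right) - 25 = - 28 \left(17 \left(-1\right) + 5\right) - 25 = - 28 \left(-17 + 5\right) - 25 = \left(-28\right) \left(-12\right) - 25 = 336 - 25 = 311$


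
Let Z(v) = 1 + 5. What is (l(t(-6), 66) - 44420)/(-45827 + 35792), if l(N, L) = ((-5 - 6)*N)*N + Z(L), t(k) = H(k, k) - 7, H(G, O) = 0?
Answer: 44953/10035 ≈ 4.4796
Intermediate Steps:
t(k) = -7 (t(k) = 0 - 7 = -7)
Z(v) = 6
l(N, L) = 6 - 11*N**2 (l(N, L) = ((-5 - 6)*N)*N + 6 = (-11*N)*N + 6 = -11*N**2 + 6 = 6 - 11*N**2)
(l(t(-6), 66) - 44420)/(-45827 + 35792) = ((6 - 11*(-7)**2) - 44420)/(-45827 + 35792) = ((6 - 11*49) - 44420)/(-10035) = ((6 - 539) - 44420)*(-1/10035) = (-533 - 44420)*(-1/10035) = -44953*(-1/10035) = 44953/10035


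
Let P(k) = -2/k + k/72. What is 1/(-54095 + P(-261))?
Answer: -2088/112957913 ≈ -1.8485e-5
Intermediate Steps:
P(k) = -2/k + k/72 (P(k) = -2/k + k*(1/72) = -2/k + k/72)
1/(-54095 + P(-261)) = 1/(-54095 + (-2/(-261) + (1/72)*(-261))) = 1/(-54095 + (-2*(-1/261) - 29/8)) = 1/(-54095 + (2/261 - 29/8)) = 1/(-54095 - 7553/2088) = 1/(-112957913/2088) = -2088/112957913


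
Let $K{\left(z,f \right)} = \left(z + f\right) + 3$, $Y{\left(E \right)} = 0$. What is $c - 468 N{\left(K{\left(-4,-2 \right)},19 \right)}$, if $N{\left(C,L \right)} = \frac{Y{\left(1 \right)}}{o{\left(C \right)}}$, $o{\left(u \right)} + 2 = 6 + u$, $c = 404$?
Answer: $404$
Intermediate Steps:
$K{\left(z,f \right)} = 3 + f + z$ ($K{\left(z,f \right)} = \left(f + z\right) + 3 = 3 + f + z$)
$o{\left(u \right)} = 4 + u$ ($o{\left(u \right)} = -2 + \left(6 + u\right) = 4 + u$)
$N{\left(C,L \right)} = 0$ ($N{\left(C,L \right)} = \frac{0}{4 + C} = 0$)
$c - 468 N{\left(K{\left(-4,-2 \right)},19 \right)} = 404 - 0 = 404 + 0 = 404$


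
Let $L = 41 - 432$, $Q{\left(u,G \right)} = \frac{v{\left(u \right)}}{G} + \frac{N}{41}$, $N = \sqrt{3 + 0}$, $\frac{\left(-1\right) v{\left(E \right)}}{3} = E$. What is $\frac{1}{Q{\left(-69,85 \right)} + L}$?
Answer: $- \frac{4719205780}{1833716784229} - \frac{296225 \sqrt{3}}{1833716784229} \approx -0.0025739$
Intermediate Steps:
$v{\left(E \right)} = - 3 E$
$N = \sqrt{3} \approx 1.732$
$Q{\left(u,G \right)} = \frac{\sqrt{3}}{41} - \frac{3 u}{G}$ ($Q{\left(u,G \right)} = \frac{\left(-3\right) u}{G} + \frac{\sqrt{3}}{41} = - \frac{3 u}{G} + \sqrt{3} \cdot \frac{1}{41} = - \frac{3 u}{G} + \frac{\sqrt{3}}{41} = \frac{\sqrt{3}}{41} - \frac{3 u}{G}$)
$L = -391$ ($L = 41 - 432 = -391$)
$\frac{1}{Q{\left(-69,85 \right)} + L} = \frac{1}{\left(\frac{\sqrt{3}}{41} - - \frac{207}{85}\right) - 391} = \frac{1}{\left(\frac{\sqrt{3}}{41} - \left(-207\right) \frac{1}{85}\right) - 391} = \frac{1}{\left(\frac{\sqrt{3}}{41} + \frac{207}{85}\right) - 391} = \frac{1}{\left(\frac{207}{85} + \frac{\sqrt{3}}{41}\right) - 391} = \frac{1}{- \frac{33028}{85} + \frac{\sqrt{3}}{41}}$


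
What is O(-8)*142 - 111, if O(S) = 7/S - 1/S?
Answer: -435/2 ≈ -217.50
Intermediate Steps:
O(S) = 6/S
O(-8)*142 - 111 = (6/(-8))*142 - 111 = (6*(-⅛))*142 - 111 = -¾*142 - 111 = -213/2 - 111 = -435/2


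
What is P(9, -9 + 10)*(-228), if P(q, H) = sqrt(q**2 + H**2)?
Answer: -228*sqrt(82) ≈ -2064.6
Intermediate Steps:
P(q, H) = sqrt(H**2 + q**2)
P(9, -9 + 10)*(-228) = sqrt((-9 + 10)**2 + 9**2)*(-228) = sqrt(1**2 + 81)*(-228) = sqrt(1 + 81)*(-228) = sqrt(82)*(-228) = -228*sqrt(82)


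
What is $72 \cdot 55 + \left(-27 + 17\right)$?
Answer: $3950$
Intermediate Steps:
$72 \cdot 55 + \left(-27 + 17\right) = 3960 - 10 = 3950$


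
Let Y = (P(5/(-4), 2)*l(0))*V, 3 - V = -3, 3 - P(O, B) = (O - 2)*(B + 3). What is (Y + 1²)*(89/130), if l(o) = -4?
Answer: -41029/130 ≈ -315.61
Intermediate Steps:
P(O, B) = 3 - (-2 + O)*(3 + B) (P(O, B) = 3 - (O - 2)*(B + 3) = 3 - (-2 + O)*(3 + B))
V = 6 (V = 3 - 1*(-3) = 3 + 3 = 6)
Y = -462 (Y = ((9 - 15/(-4) + 2*2 - 1*2*5/(-4))*(-4))*6 = ((9 - 15*(-1)/4 + 4 - 1*2*5*(-¼))*(-4))*6 = ((9 - 3*(-5/4) + 4 - 1*2*(-5/4))*(-4))*6 = ((9 + 15/4 + 4 + 5/2)*(-4))*6 = ((77/4)*(-4))*6 = -77*6 = -462)
(Y + 1²)*(89/130) = (-462 + 1²)*(89/130) = (-462 + 1)*(89*(1/130)) = -461*89/130 = -41029/130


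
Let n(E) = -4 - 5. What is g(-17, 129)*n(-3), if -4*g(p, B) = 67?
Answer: 603/4 ≈ 150.75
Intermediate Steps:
g(p, B) = -67/4 (g(p, B) = -1/4*67 = -67/4)
n(E) = -9
g(-17, 129)*n(-3) = -67/4*(-9) = 603/4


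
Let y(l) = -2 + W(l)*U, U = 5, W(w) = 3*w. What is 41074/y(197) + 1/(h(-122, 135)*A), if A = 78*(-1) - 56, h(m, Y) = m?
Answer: 671480705/48275644 ≈ 13.909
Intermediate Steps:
y(l) = -2 + 15*l (y(l) = -2 + (3*l)*5 = -2 + 15*l)
A = -134 (A = -78 - 56 = -134)
41074/y(197) + 1/(h(-122, 135)*A) = 41074/(-2 + 15*197) + 1/(-122*(-134)) = 41074/(-2 + 2955) - 1/122*(-1/134) = 41074/2953 + 1/16348 = 671480705/48275644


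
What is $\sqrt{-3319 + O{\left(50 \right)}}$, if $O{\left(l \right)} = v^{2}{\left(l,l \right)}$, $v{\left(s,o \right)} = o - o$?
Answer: $i \sqrt{3319} \approx 57.611 i$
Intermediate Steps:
$v{\left(s,o \right)} = 0$
$O{\left(l \right)} = 0$ ($O{\left(l \right)} = 0^{2} = 0$)
$\sqrt{-3319 + O{\left(50 \right)}} = \sqrt{-3319 + 0} = \sqrt{-3319} = i \sqrt{3319}$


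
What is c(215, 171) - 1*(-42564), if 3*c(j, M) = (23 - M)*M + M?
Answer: 34185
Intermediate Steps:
c(j, M) = M/3 + M*(23 - M)/3 (c(j, M) = ((23 - M)*M + M)/3 = (M*(23 - M) + M)/3 = (M + M*(23 - M))/3 = M/3 + M*(23 - M)/3)
c(215, 171) - 1*(-42564) = (1/3)*171*(24 - 1*171) - 1*(-42564) = (1/3)*171*(24 - 171) + 42564 = (1/3)*171*(-147) + 42564 = -8379 + 42564 = 34185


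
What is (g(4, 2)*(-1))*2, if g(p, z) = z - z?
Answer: 0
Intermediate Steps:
g(p, z) = 0
(g(4, 2)*(-1))*2 = (0*(-1))*2 = 0*2 = 0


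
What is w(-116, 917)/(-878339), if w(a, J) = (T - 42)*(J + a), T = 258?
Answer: -173016/878339 ≈ -0.19698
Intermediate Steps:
w(a, J) = 216*J + 216*a (w(a, J) = (258 - 42)*(J + a) = 216*(J + a) = 216*J + 216*a)
w(-116, 917)/(-878339) = (216*917 + 216*(-116))/(-878339) = (198072 - 25056)*(-1/878339) = 173016*(-1/878339) = -173016/878339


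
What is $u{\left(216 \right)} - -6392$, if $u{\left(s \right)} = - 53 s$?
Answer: $-5056$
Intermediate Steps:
$u{\left(216 \right)} - -6392 = \left(-53\right) 216 - -6392 = -11448 + 6392 = -5056$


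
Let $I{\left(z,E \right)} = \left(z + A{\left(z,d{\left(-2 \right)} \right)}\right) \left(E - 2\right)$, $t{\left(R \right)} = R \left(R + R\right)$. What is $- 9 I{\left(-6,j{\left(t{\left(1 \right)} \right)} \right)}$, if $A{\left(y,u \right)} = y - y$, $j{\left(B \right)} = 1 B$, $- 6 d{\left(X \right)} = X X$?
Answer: $0$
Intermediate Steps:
$t{\left(R \right)} = 2 R^{2}$ ($t{\left(R \right)} = R 2 R = 2 R^{2}$)
$d{\left(X \right)} = - \frac{X^{2}}{6}$ ($d{\left(X \right)} = - \frac{X X}{6} = - \frac{X^{2}}{6}$)
$j{\left(B \right)} = B$
$A{\left(y,u \right)} = 0$
$I{\left(z,E \right)} = z \left(-2 + E\right)$ ($I{\left(z,E \right)} = \left(z + 0\right) \left(E - 2\right) = z \left(-2 + E\right)$)
$- 9 I{\left(-6,j{\left(t{\left(1 \right)} \right)} \right)} = - 9 \left(- 6 \left(-2 + 2 \cdot 1^{2}\right)\right) = - 9 \left(- 6 \left(-2 + 2 \cdot 1\right)\right) = - 9 \left(- 6 \left(-2 + 2\right)\right) = - 9 \left(\left(-6\right) 0\right) = \left(-9\right) 0 = 0$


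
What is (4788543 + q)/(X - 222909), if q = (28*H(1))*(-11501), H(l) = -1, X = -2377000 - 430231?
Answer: -5110571/3030140 ≈ -1.6866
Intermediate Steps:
X = -2807231
q = 322028 (q = (28*(-1))*(-11501) = -28*(-11501) = 322028)
(4788543 + q)/(X - 222909) = (4788543 + 322028)/(-2807231 - 222909) = 5110571/(-3030140) = 5110571*(-1/3030140) = -5110571/3030140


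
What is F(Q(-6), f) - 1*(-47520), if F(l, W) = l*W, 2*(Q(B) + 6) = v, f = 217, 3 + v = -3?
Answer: 45567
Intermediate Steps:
v = -6 (v = -3 - 3 = -6)
Q(B) = -9 (Q(B) = -6 + (½)*(-6) = -6 - 3 = -9)
F(l, W) = W*l
F(Q(-6), f) - 1*(-47520) = 217*(-9) - 1*(-47520) = -1953 + 47520 = 45567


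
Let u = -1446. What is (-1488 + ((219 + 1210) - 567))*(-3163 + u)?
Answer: 2885234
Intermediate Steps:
(-1488 + ((219 + 1210) - 567))*(-3163 + u) = (-1488 + ((219 + 1210) - 567))*(-3163 - 1446) = (-1488 + (1429 - 567))*(-4609) = (-1488 + 862)*(-4609) = -626*(-4609) = 2885234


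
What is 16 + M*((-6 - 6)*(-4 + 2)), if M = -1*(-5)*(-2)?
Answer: -224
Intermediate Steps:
M = -10 (M = 5*(-2) = -10)
16 + M*((-6 - 6)*(-4 + 2)) = 16 - 10*(-6 - 6)*(-4 + 2) = 16 - (-120)*(-2) = 16 - 10*24 = 16 - 240 = -224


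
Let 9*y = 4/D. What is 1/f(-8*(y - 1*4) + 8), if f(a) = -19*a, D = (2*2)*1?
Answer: -9/6688 ≈ -0.0013457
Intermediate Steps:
D = 4 (D = 4*1 = 4)
y = ⅑ (y = (4/4)/9 = (4*(¼))/9 = (⅑)*1 = ⅑ ≈ 0.11111)
1/f(-8*(y - 1*4) + 8) = 1/(-19*(-8*(⅑ - 1*4) + 8)) = 1/(-19*(-8*(⅑ - 4) + 8)) = 1/(-19*(-8*(-35/9) + 8)) = 1/(-19*(280/9 + 8)) = 1/(-19*352/9) = 1/(-6688/9) = -9/6688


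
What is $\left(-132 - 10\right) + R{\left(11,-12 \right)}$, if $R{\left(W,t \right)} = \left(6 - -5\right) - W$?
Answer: $-142$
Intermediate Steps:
$R{\left(W,t \right)} = 11 - W$ ($R{\left(W,t \right)} = \left(6 + 5\right) - W = 11 - W$)
$\left(-132 - 10\right) + R{\left(11,-12 \right)} = \left(-132 - 10\right) + \left(11 - 11\right) = -142 + \left(11 - 11\right) = -142 + 0 = -142$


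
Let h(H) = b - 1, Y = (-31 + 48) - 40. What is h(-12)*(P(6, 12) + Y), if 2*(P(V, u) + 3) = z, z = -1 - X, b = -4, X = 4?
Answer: 285/2 ≈ 142.50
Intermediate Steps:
z = -5 (z = -1 - 1*4 = -1 - 4 = -5)
P(V, u) = -11/2 (P(V, u) = -3 + (1/2)*(-5) = -3 - 5/2 = -11/2)
Y = -23 (Y = 17 - 40 = -23)
h(H) = -5 (h(H) = -4 - 1 = -5)
h(-12)*(P(6, 12) + Y) = -5*(-11/2 - 23) = -5*(-57/2) = 285/2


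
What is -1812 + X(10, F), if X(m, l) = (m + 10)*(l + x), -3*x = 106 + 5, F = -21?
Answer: -2972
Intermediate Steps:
x = -37 (x = -(106 + 5)/3 = -⅓*111 = -37)
X(m, l) = (-37 + l)*(10 + m) (X(m, l) = (m + 10)*(l - 37) = (10 + m)*(-37 + l) = (-37 + l)*(10 + m))
-1812 + X(10, F) = -1812 + (-370 - 37*10 + 10*(-21) - 21*10) = -1812 + (-370 - 370 - 210 - 210) = -1812 - 1160 = -2972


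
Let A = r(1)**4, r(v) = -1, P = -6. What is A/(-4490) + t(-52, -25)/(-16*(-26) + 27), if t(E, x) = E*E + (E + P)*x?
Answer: 18651017/1989070 ≈ 9.3768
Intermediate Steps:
A = 1 (A = (-1)**4 = 1)
t(E, x) = E**2 + x*(-6 + E) (t(E, x) = E*E + (E - 6)*x = E**2 + (-6 + E)*x = E**2 + x*(-6 + E))
A/(-4490) + t(-52, -25)/(-16*(-26) + 27) = 1/(-4490) + ((-52)**2 - 6*(-25) - 52*(-25))/(-16*(-26) + 27) = 1*(-1/4490) + (2704 + 150 + 1300)/(416 + 27) = -1/4490 + 4154/443 = 18651017/1989070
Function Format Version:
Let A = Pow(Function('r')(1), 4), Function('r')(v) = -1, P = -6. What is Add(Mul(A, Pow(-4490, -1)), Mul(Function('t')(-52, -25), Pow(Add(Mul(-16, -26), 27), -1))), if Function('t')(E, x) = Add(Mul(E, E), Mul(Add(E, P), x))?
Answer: Rational(18651017, 1989070) ≈ 9.3768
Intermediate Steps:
A = 1 (A = Pow(-1, 4) = 1)
Function('t')(E, x) = Add(Pow(E, 2), Mul(x, Add(-6, E))) (Function('t')(E, x) = Add(Mul(E, E), Mul(Add(E, -6), x)) = Add(Pow(E, 2), Mul(Add(-6, E), x)) = Add(Pow(E, 2), Mul(x, Add(-6, E))))
Add(Mul(A, Pow(-4490, -1)), Mul(Function('t')(-52, -25), Pow(Add(Mul(-16, -26), 27), -1))) = Add(Mul(1, Pow(-4490, -1)), Mul(Add(Pow(-52, 2), Mul(-6, -25), Mul(-52, -25)), Pow(Add(Mul(-16, -26), 27), -1))) = Add(Mul(1, Rational(-1, 4490)), Mul(Add(2704, 150, 1300), Pow(Add(416, 27), -1))) = Add(Rational(-1, 4490), Mul(4154, Pow(443, -1))) = Add(Rational(-1, 4490), Mul(4154, Rational(1, 443))) = Add(Rational(-1, 4490), Rational(4154, 443)) = Rational(18651017, 1989070)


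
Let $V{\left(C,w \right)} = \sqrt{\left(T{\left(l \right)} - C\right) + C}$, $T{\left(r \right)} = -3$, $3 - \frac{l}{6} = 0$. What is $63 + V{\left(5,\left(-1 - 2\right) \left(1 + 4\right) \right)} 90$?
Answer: $63 + 90 i \sqrt{3} \approx 63.0 + 155.88 i$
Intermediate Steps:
$l = 18$ ($l = 18 - 0 = 18 + 0 = 18$)
$V{\left(C,w \right)} = i \sqrt{3}$ ($V{\left(C,w \right)} = \sqrt{\left(-3 - C\right) + C} = \sqrt{-3} = i \sqrt{3}$)
$63 + V{\left(5,\left(-1 - 2\right) \left(1 + 4\right) \right)} 90 = 63 + i \sqrt{3} \cdot 90 = 63 + 90 i \sqrt{3}$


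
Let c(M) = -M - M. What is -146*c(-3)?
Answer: -876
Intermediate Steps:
c(M) = -2*M
-146*c(-3) = -(-292)*(-3) = -146*6 = -876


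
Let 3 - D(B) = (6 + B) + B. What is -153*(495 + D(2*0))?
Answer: -75276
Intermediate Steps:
D(B) = -3 - 2*B (D(B) = 3 - ((6 + B) + B) = 3 - (6 + 2*B) = 3 + (-6 - 2*B) = -3 - 2*B)
-153*(495 + D(2*0)) = -153*(495 + (-3 - 4*0)) = -153*(495 + (-3 - 2*0)) = -153*(495 + (-3 + 0)) = -153*(495 - 3) = -153*492 = -75276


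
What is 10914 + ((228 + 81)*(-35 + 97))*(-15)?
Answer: -276456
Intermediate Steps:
10914 + ((228 + 81)*(-35 + 97))*(-15) = 10914 + (309*62)*(-15) = 10914 + 19158*(-15) = 10914 - 287370 = -276456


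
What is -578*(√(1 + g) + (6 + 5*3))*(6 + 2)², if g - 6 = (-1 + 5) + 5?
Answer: -924800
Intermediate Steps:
g = 15 (g = 6 + ((-1 + 5) + 5) = 6 + (4 + 5) = 6 + 9 = 15)
-578*(√(1 + g) + (6 + 5*3))*(6 + 2)² = -578*(√(1 + 15) + (6 + 5*3))*(6 + 2)² = -578*(√16 + (6 + 15))*8² = -578*(4 + 21)*64 = -14450*64 = -578*1600 = -924800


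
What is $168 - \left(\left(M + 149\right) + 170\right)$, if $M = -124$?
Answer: $-27$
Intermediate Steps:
$168 - \left(\left(M + 149\right) + 170\right) = 168 - \left(\left(-124 + 149\right) + 170\right) = 168 - \left(25 + 170\right) = 168 - 195 = -27$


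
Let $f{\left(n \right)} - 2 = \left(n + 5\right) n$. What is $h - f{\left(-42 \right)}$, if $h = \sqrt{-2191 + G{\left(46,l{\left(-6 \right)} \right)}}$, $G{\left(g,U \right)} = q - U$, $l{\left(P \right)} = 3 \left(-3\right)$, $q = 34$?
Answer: $-1556 + 2 i \sqrt{537} \approx -1556.0 + 46.346 i$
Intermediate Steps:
$l{\left(P \right)} = -9$
$G{\left(g,U \right)} = 34 - U$
$f{\left(n \right)} = 2 + n \left(5 + n\right)$ ($f{\left(n \right)} = 2 + \left(n + 5\right) n = 2 + \left(5 + n\right) n = 2 + n \left(5 + n\right)$)
$h = 2 i \sqrt{537}$ ($h = \sqrt{-2191 + \left(34 - -9\right)} = \sqrt{-2191 + \left(34 + 9\right)} = \sqrt{-2191 + 43} = \sqrt{-2148} = 2 i \sqrt{537} \approx 46.346 i$)
$h - f{\left(-42 \right)} = 2 i \sqrt{537} - \left(2 + \left(-42\right)^{2} + 5 \left(-42\right)\right) = 2 i \sqrt{537} - \left(2 + 1764 - 210\right) = 2 i \sqrt{537} - 1556 = -1556 + 2 i \sqrt{537}$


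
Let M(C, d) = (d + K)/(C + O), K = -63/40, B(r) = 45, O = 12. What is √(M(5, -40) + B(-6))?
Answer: √4919290/340 ≈ 6.5234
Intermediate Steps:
K = -63/40 (K = -63*1/40 = -63/40 ≈ -1.5750)
M(C, d) = (-63/40 + d)/(12 + C) (M(C, d) = (d - 63/40)/(C + 12) = (-63/40 + d)/(12 + C))
√(M(5, -40) + B(-6)) = √((-63/40 - 40)/(12 + 5) + 45) = √(-1663/40/17 + 45) = √((1/17)*(-1663/40) + 45) = √(-1663/680 + 45) = √(28937/680) = √4919290/340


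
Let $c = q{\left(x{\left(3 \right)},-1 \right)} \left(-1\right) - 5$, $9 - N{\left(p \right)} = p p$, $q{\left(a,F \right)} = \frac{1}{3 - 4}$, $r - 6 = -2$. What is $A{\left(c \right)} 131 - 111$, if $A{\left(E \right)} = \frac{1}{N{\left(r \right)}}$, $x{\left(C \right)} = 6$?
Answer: $- \frac{908}{7} \approx -129.71$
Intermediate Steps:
$r = 4$ ($r = 6 - 2 = 4$)
$q{\left(a,F \right)} = -1$ ($q{\left(a,F \right)} = \frac{1}{-1} = -1$)
$N{\left(p \right)} = 9 - p^{2}$ ($N{\left(p \right)} = 9 - p p = 9 - p^{2}$)
$c = -4$ ($c = \left(-1\right) \left(-1\right) - 5 = 1 - 5 = -4$)
$A{\left(E \right)} = - \frac{1}{7}$ ($A{\left(E \right)} = \frac{1}{9 - 4^{2}} = \frac{1}{9 - 16} = \frac{1}{-7} = - \frac{1}{7}$)
$A{\left(c \right)} 131 - 111 = \left(- \frac{1}{7}\right) 131 - 111 = - \frac{131}{7} - 111 = - \frac{908}{7}$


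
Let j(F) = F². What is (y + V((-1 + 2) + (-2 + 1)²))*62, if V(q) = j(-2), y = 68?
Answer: 4464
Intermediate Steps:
V(q) = 4 (V(q) = (-2)² = 4)
(y + V((-1 + 2) + (-2 + 1)²))*62 = (68 + 4)*62 = 72*62 = 4464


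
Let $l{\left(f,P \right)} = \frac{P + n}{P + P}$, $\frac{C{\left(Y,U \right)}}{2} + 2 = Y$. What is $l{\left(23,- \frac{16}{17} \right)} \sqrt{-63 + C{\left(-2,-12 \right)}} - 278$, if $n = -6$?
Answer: $-278 + \frac{59 i \sqrt{71}}{16} \approx -278.0 + 31.071 i$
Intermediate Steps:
$C{\left(Y,U \right)} = -4 + 2 Y$
$l{\left(f,P \right)} = \frac{-6 + P}{2 P}$ ($l{\left(f,P \right)} = \frac{P - 6}{P + P} = \frac{-6 + P}{2 P}$)
$l{\left(23,- \frac{16}{17} \right)} \sqrt{-63 + C{\left(-2,-12 \right)}} - 278 = \frac{-6 - \frac{16}{17}}{2 \left(- \frac{16}{17}\right)} \sqrt{-63 + \left(-4 + 2 \left(-2\right)\right)} - 278 = \frac{-6 - \frac{16}{17}}{2 \left(\left(-16\right) \frac{1}{17}\right)} \sqrt{-63 - 8} - 278 = \frac{-6 - \frac{16}{17}}{2 \left(- \frac{16}{17}\right)} \sqrt{-63 - 8} - 278 = \frac{1}{2} \left(- \frac{17}{16}\right) \left(- \frac{118}{17}\right) \sqrt{-71} - 278 = \frac{59 i \sqrt{71}}{16} - 278 = -278 + \frac{59 i \sqrt{71}}{16}$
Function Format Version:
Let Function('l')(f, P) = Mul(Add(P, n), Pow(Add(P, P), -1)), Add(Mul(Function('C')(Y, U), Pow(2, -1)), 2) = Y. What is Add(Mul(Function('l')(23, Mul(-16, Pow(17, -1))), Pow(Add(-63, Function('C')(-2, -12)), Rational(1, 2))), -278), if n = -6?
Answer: Add(-278, Mul(Rational(59, 16), I, Pow(71, Rational(1, 2)))) ≈ Add(-278.00, Mul(31.071, I))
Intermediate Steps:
Function('C')(Y, U) = Add(-4, Mul(2, Y))
Function('l')(f, P) = Mul(Rational(1, 2), Pow(P, -1), Add(-6, P)) (Function('l')(f, P) = Mul(Add(P, -6), Pow(Add(P, P), -1)) = Mul(Add(-6, P), Pow(Mul(2, P), -1)) = Mul(Add(-6, P), Mul(Rational(1, 2), Pow(P, -1))) = Mul(Rational(1, 2), Pow(P, -1), Add(-6, P)))
Add(Mul(Function('l')(23, Mul(-16, Pow(17, -1))), Pow(Add(-63, Function('C')(-2, -12)), Rational(1, 2))), -278) = Add(Mul(Mul(Rational(1, 2), Pow(Mul(-16, Pow(17, -1)), -1), Add(-6, Mul(-16, Pow(17, -1)))), Pow(Add(-63, Add(-4, Mul(2, -2))), Rational(1, 2))), -278) = Add(Mul(Mul(Rational(1, 2), Pow(Mul(-16, Rational(1, 17)), -1), Add(-6, Mul(-16, Rational(1, 17)))), Pow(Add(-63, Add(-4, -4)), Rational(1, 2))), -278) = Add(Mul(Mul(Rational(1, 2), Pow(Rational(-16, 17), -1), Add(-6, Rational(-16, 17))), Pow(Add(-63, -8), Rational(1, 2))), -278) = Add(Mul(Mul(Rational(1, 2), Rational(-17, 16), Rational(-118, 17)), Pow(-71, Rational(1, 2))), -278) = Add(Mul(Rational(59, 16), Mul(I, Pow(71, Rational(1, 2)))), -278) = Add(Mul(Rational(59, 16), I, Pow(71, Rational(1, 2))), -278) = Add(-278, Mul(Rational(59, 16), I, Pow(71, Rational(1, 2))))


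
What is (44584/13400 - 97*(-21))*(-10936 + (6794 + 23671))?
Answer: 66741294892/1675 ≈ 3.9846e+7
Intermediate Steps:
(44584/13400 - 97*(-21))*(-10936 + (6794 + 23671)) = (44584*(1/13400) + 2037)*(-10936 + 30465) = (5573/1675 + 2037)*19529 = (3417548/1675)*19529 = 66741294892/1675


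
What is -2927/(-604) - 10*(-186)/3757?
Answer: 12120179/2269228 ≈ 5.3411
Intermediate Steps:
-2927/(-604) - 10*(-186)/3757 = -2927*(-1/604) + 1860*(1/3757) = 2927/604 + 1860/3757 = 12120179/2269228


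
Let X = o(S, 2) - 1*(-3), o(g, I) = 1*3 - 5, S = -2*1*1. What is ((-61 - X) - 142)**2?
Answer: 41616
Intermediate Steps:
S = -2 (S = -2*1 = -2)
o(g, I) = -2 (o(g, I) = 3 - 5 = -2)
X = 1 (X = -2 - 1*(-3) = -2 + 3 = 1)
((-61 - X) - 142)**2 = ((-61 - 1*1) - 142)**2 = ((-61 - 1) - 142)**2 = (-62 - 142)**2 = (-204)**2 = 41616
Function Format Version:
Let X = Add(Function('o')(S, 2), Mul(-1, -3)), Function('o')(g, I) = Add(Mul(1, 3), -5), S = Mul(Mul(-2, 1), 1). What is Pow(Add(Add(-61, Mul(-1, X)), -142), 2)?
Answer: 41616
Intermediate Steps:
S = -2 (S = Mul(-2, 1) = -2)
Function('o')(g, I) = -2 (Function('o')(g, I) = Add(3, -5) = -2)
X = 1 (X = Add(-2, Mul(-1, -3)) = Add(-2, 3) = 1)
Pow(Add(Add(-61, Mul(-1, X)), -142), 2) = Pow(Add(Add(-61, Mul(-1, 1)), -142), 2) = Pow(Add(Add(-61, -1), -142), 2) = Pow(Add(-62, -142), 2) = Pow(-204, 2) = 41616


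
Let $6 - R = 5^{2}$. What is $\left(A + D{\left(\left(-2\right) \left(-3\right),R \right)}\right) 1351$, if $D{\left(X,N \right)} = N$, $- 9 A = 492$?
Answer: $- \frac{298571}{3} \approx -99524.0$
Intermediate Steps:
$A = - \frac{164}{3}$ ($A = \left(- \frac{1}{9}\right) 492 = - \frac{164}{3} \approx -54.667$)
$R = -19$ ($R = 6 - 5^{2} = 6 - 25 = -19$)
$\left(A + D{\left(\left(-2\right) \left(-3\right),R \right)}\right) 1351 = \left(- \frac{164}{3} - 19\right) 1351 = \left(- \frac{221}{3}\right) 1351 = - \frac{298571}{3}$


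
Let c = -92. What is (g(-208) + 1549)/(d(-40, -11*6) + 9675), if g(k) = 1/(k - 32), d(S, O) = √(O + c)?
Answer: 239784555/1497692528 - 371759*I*√158/22465387920 ≈ 0.1601 - 0.00020801*I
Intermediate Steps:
d(S, O) = √(-92 + O) (d(S, O) = √(O - 92) = √(-92 + O))
g(k) = 1/(-32 + k)
(g(-208) + 1549)/(d(-40, -11*6) + 9675) = (1/(-32 - 208) + 1549)/(√(-92 - 11*6) + 9675) = (1/(-240) + 1549)/(√(-92 - 66) + 9675) = (-1/240 + 1549)/(√(-158) + 9675) = 371759/(240*(I*√158 + 9675)) = 371759/(240*(9675 + I*√158))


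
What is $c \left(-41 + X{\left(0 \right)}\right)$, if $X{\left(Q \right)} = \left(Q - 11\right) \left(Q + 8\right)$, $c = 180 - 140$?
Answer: $-5160$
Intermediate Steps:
$c = 40$ ($c = 180 - 140 = 40$)
$X{\left(Q \right)} = \left(-11 + Q\right) \left(8 + Q\right)$
$c \left(-41 + X{\left(0 \right)}\right) = 40 \left(-41 - \left(88 - 0^{2}\right)\right) = 40 \left(-41 + \left(-88 + 0 + 0\right)\right) = 40 \left(-41 - 88\right) = 40 \left(-129\right) = -5160$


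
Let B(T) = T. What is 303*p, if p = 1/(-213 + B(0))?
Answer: -101/71 ≈ -1.4225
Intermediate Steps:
p = -1/213 (p = 1/(-213 + 0) = 1/(-213) = -1/213 ≈ -0.0046948)
303*p = 303*(-1/213) = -101/71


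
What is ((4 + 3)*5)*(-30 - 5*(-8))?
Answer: 350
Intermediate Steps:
((4 + 3)*5)*(-30 - 5*(-8)) = (7*5)*(-30 + 40) = 35*10 = 350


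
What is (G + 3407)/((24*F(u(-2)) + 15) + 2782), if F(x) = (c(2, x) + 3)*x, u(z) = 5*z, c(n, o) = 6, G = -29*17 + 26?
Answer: 60/13 ≈ 4.6154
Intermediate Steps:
G = -467 (G = -493 + 26 = -467)
F(x) = 9*x (F(x) = (6 + 3)*x = 9*x)
(G + 3407)/((24*F(u(-2)) + 15) + 2782) = (-467 + 3407)/((24*(9*(5*(-2))) + 15) + 2782) = 2940/((24*(9*(-10)) + 15) + 2782) = 2940/((24*(-90) + 15) + 2782) = 2940/((-2160 + 15) + 2782) = 2940/(-2145 + 2782) = 2940/637 = 2940*(1/637) = 60/13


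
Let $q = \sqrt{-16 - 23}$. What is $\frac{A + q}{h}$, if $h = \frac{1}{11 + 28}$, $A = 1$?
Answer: $39 + 39 i \sqrt{39} \approx 39.0 + 243.55 i$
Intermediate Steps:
$q = i \sqrt{39}$ ($q = \sqrt{-39} = i \sqrt{39} \approx 6.245 i$)
$h = \frac{1}{39} \approx 0.025641$
$\frac{A + q}{h} = \left(1 + i \sqrt{39}\right) \frac{1}{\frac{1}{39}} = \left(1 + i \sqrt{39}\right) 39 = 39 + 39 i \sqrt{39}$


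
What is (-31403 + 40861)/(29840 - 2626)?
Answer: 4729/13607 ≈ 0.34754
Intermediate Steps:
(-31403 + 40861)/(29840 - 2626) = 9458/27214 = 9458*(1/27214) = 4729/13607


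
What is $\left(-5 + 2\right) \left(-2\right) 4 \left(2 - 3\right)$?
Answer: $-24$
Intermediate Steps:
$\left(-5 + 2\right) \left(-2\right) 4 \left(2 - 3\right) = \left(-3\right) \left(-2\right) 4 \left(-1\right) = 6 \left(-4\right) = -24$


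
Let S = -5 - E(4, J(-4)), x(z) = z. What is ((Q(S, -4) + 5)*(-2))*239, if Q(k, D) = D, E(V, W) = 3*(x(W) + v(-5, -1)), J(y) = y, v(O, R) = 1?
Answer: -478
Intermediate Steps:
E(V, W) = 3 + 3*W (E(V, W) = 3*(W + 1) = 3*(1 + W) = 3 + 3*W)
S = 4 (S = -5 - (3 + 3*(-4)) = -5 - (3 - 12) = -5 - 1*(-9) = -5 + 9 = 4)
((Q(S, -4) + 5)*(-2))*239 = ((-4 + 5)*(-2))*239 = (1*(-2))*239 = -2*239 = -478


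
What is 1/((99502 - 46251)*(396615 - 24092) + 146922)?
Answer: 1/19837369195 ≈ 5.0410e-11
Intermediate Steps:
1/((99502 - 46251)*(396615 - 24092) + 146922) = 1/(53251*372523 + 146922) = 1/(19837222273 + 146922) = 1/19837369195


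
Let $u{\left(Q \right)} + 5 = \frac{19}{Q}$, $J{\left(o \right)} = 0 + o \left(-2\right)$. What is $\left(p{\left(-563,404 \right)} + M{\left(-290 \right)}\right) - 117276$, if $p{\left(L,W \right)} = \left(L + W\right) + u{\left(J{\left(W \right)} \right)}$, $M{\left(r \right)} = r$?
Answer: $- \frac{95125859}{808} \approx -1.1773 \cdot 10^{5}$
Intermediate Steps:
$J{\left(o \right)} = - 2 o$ ($J{\left(o \right)} = 0 - 2 o = - 2 o$)
$u{\left(Q \right)} = -5 + \frac{19}{Q}$
$p{\left(L,W \right)} = -5 + L + W - \frac{19}{2 W}$ ($p{\left(L,W \right)} = \left(L + W\right) - \left(5 - \frac{19}{\left(-2\right) W}\right) = \left(L + W\right) - \left(5 - 19 \left(- \frac{1}{2 W}\right)\right) = \left(L + W\right) - \left(5 + \frac{19}{2 W}\right) = -5 + L + W - \frac{19}{2 W}$)
$\left(p{\left(-563,404 \right)} + M{\left(-290 \right)}\right) - 117276 = \left(\left(-5 - 563 + 404 - \frac{19}{2 \cdot 404}\right) - 290\right) - 117276 = \left(\left(-5 - 563 + 404 - \frac{19}{808}\right) - 290\right) - 117276 = \left(- \frac{132531}{808} - 290\right) - 117276 = - \frac{366851}{808} - 117276 = - \frac{95125859}{808}$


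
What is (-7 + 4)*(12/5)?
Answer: -36/5 ≈ -7.2000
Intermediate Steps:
(-7 + 4)*(12/5) = -36/5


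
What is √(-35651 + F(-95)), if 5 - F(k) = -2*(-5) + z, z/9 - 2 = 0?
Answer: I*√35674 ≈ 188.88*I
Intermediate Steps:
z = 18 (z = 18 + 9*0 = 18 + 0 = 18)
F(k) = -23 (F(k) = 5 - (-2*(-5) + 18) = 5 - (10 + 18) = 5 - 1*28 = 5 - 28 = -23)
√(-35651 + F(-95)) = √(-35651 - 23) = √(-35674) = I*√35674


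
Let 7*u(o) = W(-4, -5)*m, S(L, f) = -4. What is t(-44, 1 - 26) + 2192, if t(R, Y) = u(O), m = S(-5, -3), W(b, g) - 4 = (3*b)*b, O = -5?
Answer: 15136/7 ≈ 2162.3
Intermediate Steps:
W(b, g) = 4 + 3*b² (W(b, g) = 4 + (3*b)*b = 4 + 3*b²)
m = -4
u(o) = -208/7 (u(o) = ((4 + 3*(-4)²)*(-4))/7 = ((4 + 3*16)*(-4))/7 = ((4 + 48)*(-4))/7 = (52*(-4))/7 = (⅐)*(-208) = -208/7)
t(R, Y) = -208/7
t(-44, 1 - 26) + 2192 = -208/7 + 2192 = 15136/7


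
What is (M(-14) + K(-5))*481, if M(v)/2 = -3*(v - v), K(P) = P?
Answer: -2405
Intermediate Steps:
M(v) = 0 (M(v) = 2*(-3*(v - v)) = 2*(-3*0) = 2*0 = 0)
(M(-14) + K(-5))*481 = (0 - 5)*481 = -5*481 = -2405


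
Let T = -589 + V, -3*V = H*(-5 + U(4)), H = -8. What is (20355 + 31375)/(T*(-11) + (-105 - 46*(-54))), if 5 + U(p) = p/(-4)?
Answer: 77595/13771 ≈ 5.6347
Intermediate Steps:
U(p) = -5 - p/4 (U(p) = -5 + p/(-4) = -5 + p*(-¼) = -5 - p/4)
V = -88/3 (V = -(-8)*(-5 + (-5 - ¼*4))/3 = -(-8)*(-5 + (-5 - 1))/3 = -(-8)*(-5 - 6)/3 = -(-8)*(-11)/3 = -⅓*88 = -88/3 ≈ -29.333)
T = -1855/3 (T = -589 - 88/3 = -1855/3 ≈ -618.33)
(20355 + 31375)/(T*(-11) + (-105 - 46*(-54))) = (20355 + 31375)/(-1855/3*(-11) + (-105 - 46*(-54))) = 51730/(20405/3 + (-105 + 2484)) = 51730/(20405/3 + 2379) = 51730/(27542/3) = 51730*(3/27542) = 77595/13771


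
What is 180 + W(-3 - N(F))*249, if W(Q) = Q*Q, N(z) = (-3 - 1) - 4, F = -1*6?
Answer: 6405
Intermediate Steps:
F = -6
N(z) = -8 (N(z) = -4 - 4 = -8)
W(Q) = Q²
180 + W(-3 - N(F))*249 = 180 + (-3 - 1*(-8))²*249 = 180 + (-3 + 8)²*249 = 180 + 5²*249 = 180 + 25*249 = 180 + 6225 = 6405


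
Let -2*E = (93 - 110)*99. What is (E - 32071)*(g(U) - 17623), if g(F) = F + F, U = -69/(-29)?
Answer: 31912114411/58 ≈ 5.5021e+8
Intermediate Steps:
E = 1683/2 (E = -(93 - 110)*99/2 = -(-17)*99/2 = -½*(-1683) = 1683/2 ≈ 841.50)
U = 69/29 (U = -69*(-1/29) = 69/29 ≈ 2.3793)
g(F) = 2*F
(E - 32071)*(g(U) - 17623) = (1683/2 - 32071)*(2*(69/29) - 17623) = -62459*(138/29 - 17623)/2 = -62459/2*(-510929/29) = 31912114411/58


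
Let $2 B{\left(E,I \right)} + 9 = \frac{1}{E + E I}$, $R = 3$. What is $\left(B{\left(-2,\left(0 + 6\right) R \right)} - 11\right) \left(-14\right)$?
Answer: $\frac{8253}{38} \approx 217.18$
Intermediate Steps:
$B{\left(E,I \right)} = - \frac{9}{2} + \frac{1}{2 \left(E + E I\right)}$
$\left(B{\left(-2,\left(0 + 6\right) R \right)} - 11\right) \left(-14\right) = \left(\frac{1 - -18 - - 18 \left(0 + 6\right) 3}{2 \left(-2\right) \left(1 + \left(0 + 6\right) 3\right)} - 11\right) \left(-14\right) = \left(\frac{1}{2} \left(- \frac{1}{2}\right) \frac{1}{1 + 6 \cdot 3} \left(1 + 18 - - 18 \cdot 6 \cdot 3\right) - 11\right) \left(-14\right) = \left(\frac{1}{2} \left(- \frac{1}{2}\right) \frac{1}{1 + 18} \left(1 + 18 - \left(-18\right) 18\right) - 11\right) \left(-14\right) = \left(\frac{1}{2} \left(- \frac{1}{2}\right) \frac{1}{19} \left(1 + 18 + 324\right) - 11\right) \left(-14\right) = \left(\frac{1}{2} \left(- \frac{1}{2}\right) \frac{1}{19} \cdot 343 - 11\right) \left(-14\right) = \left(- \frac{343}{76} - 11\right) \left(-14\right) = \left(- \frac{1179}{76}\right) \left(-14\right) = \frac{8253}{38}$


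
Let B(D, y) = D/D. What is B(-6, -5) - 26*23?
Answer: -597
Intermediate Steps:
B(D, y) = 1
B(-6, -5) - 26*23 = 1 - 26*23 = 1 - 598 = -597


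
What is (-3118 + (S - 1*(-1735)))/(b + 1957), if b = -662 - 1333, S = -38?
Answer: 1421/38 ≈ 37.395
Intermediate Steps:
b = -1995
(-3118 + (S - 1*(-1735)))/(b + 1957) = (-3118 + (-38 - 1*(-1735)))/(-1995 + 1957) = (-3118 + (-38 + 1735))/(-38) = (-3118 + 1697)*(-1/38) = -1421*(-1/38) = 1421/38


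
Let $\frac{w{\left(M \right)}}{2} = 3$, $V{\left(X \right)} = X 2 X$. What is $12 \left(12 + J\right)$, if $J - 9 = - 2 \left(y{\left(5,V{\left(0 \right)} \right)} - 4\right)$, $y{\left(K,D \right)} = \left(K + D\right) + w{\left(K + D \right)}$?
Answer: $84$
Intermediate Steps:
$V{\left(X \right)} = 2 X^{2}$ ($V{\left(X \right)} = 2 X X = 2 X^{2}$)
$w{\left(M \right)} = 6$ ($w{\left(M \right)} = 2 \cdot 3 = 6$)
$y{\left(K,D \right)} = 6 + D + K$ ($y{\left(K,D \right)} = \left(K + D\right) + 6 = \left(D + K\right) + 6 = 6 + D + K$)
$J = -5$ ($J = 9 - 2 \left(\left(6 + 2 \cdot 0^{2} + 5\right) - 4\right) = 9 - 2 \left(\left(6 + 2 \cdot 0 + 5\right) - 4\right) = 9 - 2 \left(\left(6 + 0 + 5\right) - 4\right) = 9 - 2 \left(11 - 4\right) = 9 - 14 = -5$)
$12 \left(12 + J\right) = 12 \left(12 - 5\right) = 12 \cdot 7 = 84$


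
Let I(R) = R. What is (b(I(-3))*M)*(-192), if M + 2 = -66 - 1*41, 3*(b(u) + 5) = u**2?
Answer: -41856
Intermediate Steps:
b(u) = -5 + u**2/3
M = -109 (M = -2 + (-66 - 1*41) = -2 + (-66 - 41) = -2 - 107 = -109)
(b(I(-3))*M)*(-192) = ((-5 + (1/3)*(-3)**2)*(-109))*(-192) = ((-5 + (1/3)*9)*(-109))*(-192) = ((-5 + 3)*(-109))*(-192) = -2*(-109)*(-192) = 218*(-192) = -41856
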